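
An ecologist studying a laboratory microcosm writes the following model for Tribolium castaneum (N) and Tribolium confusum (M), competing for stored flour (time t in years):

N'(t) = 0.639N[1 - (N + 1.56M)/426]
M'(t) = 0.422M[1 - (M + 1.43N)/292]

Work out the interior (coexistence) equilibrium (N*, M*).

N* ≈ 24, M* ≈ 258

Setting both brackets to zero gives the nullclines N + 1.56M = 426 and 1.43N + M = 292.
Substituting M = 292 - 1.43N into the first: N(1 - 1.56·1.43) = 426 - 1.56·292.
So N* = -29.5/-1.23 = 24, and then M* = 292 - 1.43·24 = 258.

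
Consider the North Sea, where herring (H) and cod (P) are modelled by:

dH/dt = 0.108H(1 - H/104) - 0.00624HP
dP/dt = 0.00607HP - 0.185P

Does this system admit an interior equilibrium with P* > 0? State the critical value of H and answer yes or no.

Threshold H = 30.5; K > 30.5, so yes, the predator persists.

The predator equation gives dP/dt > 0 only when H > 0.185/0.00607 = 30.5.
Without the predator, H → K = 104. Since 104 > 30.5, the predator can invade and persist.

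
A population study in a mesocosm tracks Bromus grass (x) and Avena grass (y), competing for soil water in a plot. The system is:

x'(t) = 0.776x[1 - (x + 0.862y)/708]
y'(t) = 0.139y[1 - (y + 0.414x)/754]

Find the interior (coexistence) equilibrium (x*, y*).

Setting both brackets to zero gives the nullclines x + 0.862y = 708 and 0.414x + y = 754.
Substituting y = 754 - 0.414x into the first: x(1 - 0.862·0.414) = 708 - 0.862·754.
So x* = 58.1/0.643 = 90.3, and then y* = 754 - 0.414·90.3 = 717.

x* ≈ 90.3, y* ≈ 717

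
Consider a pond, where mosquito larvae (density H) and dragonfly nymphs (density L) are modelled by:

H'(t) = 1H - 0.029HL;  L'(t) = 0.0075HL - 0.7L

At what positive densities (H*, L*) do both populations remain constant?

Set dL/dt = 0 with L > 0: 0.0075H - 0.7 = 0, so H* = 0.7/0.0075 = 93.3.
Set dH/dt = 0 with H > 0: 1 - 0.029L = 0, so L* = 1/0.029 = 34.5.

H* ≈ 93.3, L* ≈ 34.5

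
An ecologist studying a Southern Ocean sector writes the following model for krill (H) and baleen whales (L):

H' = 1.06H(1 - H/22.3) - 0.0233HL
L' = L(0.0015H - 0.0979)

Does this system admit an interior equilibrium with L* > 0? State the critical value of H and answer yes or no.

The predator equation gives dL/dt > 0 only when H > 0.0979/0.0015 = 65.3.
Without the predator, H → K = 22.3. Since 22.3 < 65.3, the predator cannot invade.

Threshold H = 65.3; K < 65.3, so no, the predator goes extinct.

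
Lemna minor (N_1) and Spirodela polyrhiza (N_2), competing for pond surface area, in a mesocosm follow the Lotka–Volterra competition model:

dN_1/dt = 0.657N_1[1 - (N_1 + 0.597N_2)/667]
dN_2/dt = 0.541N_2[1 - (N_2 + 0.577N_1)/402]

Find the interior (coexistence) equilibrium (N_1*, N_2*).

Setting both brackets to zero gives the nullclines N_1 + 0.597N_2 = 667 and 0.577N_1 + N_2 = 402.
Substituting N_2 = 402 - 0.577N_1 into the first: N_1(1 - 0.597·0.577) = 667 - 0.597·402.
So N_1* = 427/0.656 = 651, and then N_2* = 402 - 0.577·651 = 26.1.

N_1* ≈ 651, N_2* ≈ 26.1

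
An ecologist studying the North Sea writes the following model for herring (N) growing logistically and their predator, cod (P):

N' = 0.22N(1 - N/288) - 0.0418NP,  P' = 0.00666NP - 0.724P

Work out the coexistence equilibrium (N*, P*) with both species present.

N* ≈ 109, P* ≈ 3.28

From dP/dt = 0 with P > 0: 0.00666N* = 0.724, so N* = 109.
Substitute into dN/dt = 0: 0.22(1 - 109/288) = 0.0418P*.
The bracket is 0.623, giving P* = 0.137/0.0418 = 3.28.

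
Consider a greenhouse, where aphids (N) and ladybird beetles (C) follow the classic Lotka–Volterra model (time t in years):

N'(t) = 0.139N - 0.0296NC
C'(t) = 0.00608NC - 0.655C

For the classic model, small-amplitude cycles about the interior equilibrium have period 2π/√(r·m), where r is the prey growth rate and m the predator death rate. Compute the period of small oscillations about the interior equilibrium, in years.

T ≈ 20.8 years

Here r = 0.139 and m = 0.655, so r·m = 0.091.
ω = √0.091 = 0.302 per year, hence T = 2π/ω ≈ 20.8 years.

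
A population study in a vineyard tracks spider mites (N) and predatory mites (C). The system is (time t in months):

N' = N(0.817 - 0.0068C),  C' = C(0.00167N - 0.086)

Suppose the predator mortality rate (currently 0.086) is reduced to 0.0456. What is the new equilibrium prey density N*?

At the interior fixed point, setting dC/dt = 0 with C > 0 fixes N* = (predator death rate)/(NC coefficient) — independent of the other coefficients.
With the change, N* = 0.0456/0.00167 = 27.3; it falls from 51.5.

N* ≈ 27.3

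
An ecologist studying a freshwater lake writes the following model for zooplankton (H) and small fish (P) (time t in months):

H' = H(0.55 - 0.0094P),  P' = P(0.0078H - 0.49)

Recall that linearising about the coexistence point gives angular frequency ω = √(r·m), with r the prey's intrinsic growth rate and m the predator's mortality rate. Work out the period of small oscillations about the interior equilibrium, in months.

Here r = 0.55 and m = 0.49, so r·m = 0.27.
ω = √0.27 = 0.519 per month, hence T = 2π/ω ≈ 12.1 months.

T ≈ 12.1 months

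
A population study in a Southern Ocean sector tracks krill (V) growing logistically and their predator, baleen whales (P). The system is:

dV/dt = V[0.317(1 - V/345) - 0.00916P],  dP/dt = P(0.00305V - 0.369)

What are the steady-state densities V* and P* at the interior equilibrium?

V* ≈ 121, P* ≈ 22.5

From dP/dt = 0 with P > 0: 0.00305V* = 0.369, so V* = 121.
Substitute into dV/dt = 0: 0.317(1 - 121/345) = 0.00916P*.
The bracket is 0.649, giving P* = 0.206/0.00916 = 22.5.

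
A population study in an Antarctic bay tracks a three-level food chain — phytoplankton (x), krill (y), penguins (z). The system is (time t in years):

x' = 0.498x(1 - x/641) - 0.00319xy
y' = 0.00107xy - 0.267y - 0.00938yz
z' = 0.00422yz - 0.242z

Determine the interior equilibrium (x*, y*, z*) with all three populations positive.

x* ≈ 406, y* ≈ 57.3, z* ≈ 17.8

From dz/dt = 0: 0.00422y* = 0.242, so y* = 57.3.
From dx/dt = 0: 0.498(1 - x*/641) = 0.00319·57.3, giving x* = 641·(1 - 0.367) = 406.
From dy/dt = 0: 0.00107·406 - 0.267 = 0.00938z*, so z* = 0.167/0.00938 = 17.8.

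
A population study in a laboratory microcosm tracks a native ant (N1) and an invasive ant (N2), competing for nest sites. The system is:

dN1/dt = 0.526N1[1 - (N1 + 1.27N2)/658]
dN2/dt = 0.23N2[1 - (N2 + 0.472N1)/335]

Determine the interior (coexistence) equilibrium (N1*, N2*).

Setting both brackets to zero gives the nullclines N1 + 1.27N2 = 658 and 0.472N1 + N2 = 335.
Substituting N2 = 335 - 0.472N1 into the first: N1(1 - 1.27·0.472) = 658 - 1.27·335.
So N1* = 233/0.401 = 581, and then N2* = 335 - 0.472·581 = 61.

N1* ≈ 581, N2* ≈ 61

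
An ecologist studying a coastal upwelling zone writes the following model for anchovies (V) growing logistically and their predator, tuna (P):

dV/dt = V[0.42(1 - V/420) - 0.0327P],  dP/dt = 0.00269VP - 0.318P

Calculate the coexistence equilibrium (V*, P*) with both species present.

V* ≈ 118, P* ≈ 9.23

From dP/dt = 0 with P > 0: 0.00269V* = 0.318, so V* = 118.
Substitute into dV/dt = 0: 0.42(1 - 118/420) = 0.0327P*.
The bracket is 0.719, giving P* = 0.302/0.0327 = 9.23.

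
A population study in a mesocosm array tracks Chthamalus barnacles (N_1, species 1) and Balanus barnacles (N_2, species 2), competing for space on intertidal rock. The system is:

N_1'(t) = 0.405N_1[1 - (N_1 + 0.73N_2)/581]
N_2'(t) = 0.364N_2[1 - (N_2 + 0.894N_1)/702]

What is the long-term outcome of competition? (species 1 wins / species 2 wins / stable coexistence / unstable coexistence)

Compare the nullcline intercepts: K1/α12 = 581/0.73 = 796 > K2 = 702; K2/α21 = 702/0.894 = 785 > K1 = 581.
Since both inequalities hold, each species can invade when rare, so the interior equilibrium is stable.

stable coexistence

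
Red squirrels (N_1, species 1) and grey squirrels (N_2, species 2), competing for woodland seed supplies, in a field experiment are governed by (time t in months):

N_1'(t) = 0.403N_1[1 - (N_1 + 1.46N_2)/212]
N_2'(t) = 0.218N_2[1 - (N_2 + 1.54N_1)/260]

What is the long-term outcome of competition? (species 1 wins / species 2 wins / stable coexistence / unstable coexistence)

unstable coexistence (outcome depends on initial conditions)

Compare the nullcline intercepts: K1/α12 = 212/1.46 = 145 < K2 = 260; K2/α21 = 260/1.54 = 169 < K1 = 212.
Since both are reversed, neither can invade when rare; the interior point is a saddle.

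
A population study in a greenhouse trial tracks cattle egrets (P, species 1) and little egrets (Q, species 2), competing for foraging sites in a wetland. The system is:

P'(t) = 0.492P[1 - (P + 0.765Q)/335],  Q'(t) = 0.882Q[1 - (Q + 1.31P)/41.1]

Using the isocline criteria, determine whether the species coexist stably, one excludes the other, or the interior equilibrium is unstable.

species 1 excludes species 2

Compare the nullcline intercepts: K1/α12 = 335/0.765 = 438 > K2 = 41.1; K2/α21 = 41.1/1.31 = 31.4 < K1 = 335.
Since the inequalities point opposite ways, species 1 can invade but species 2 cannot.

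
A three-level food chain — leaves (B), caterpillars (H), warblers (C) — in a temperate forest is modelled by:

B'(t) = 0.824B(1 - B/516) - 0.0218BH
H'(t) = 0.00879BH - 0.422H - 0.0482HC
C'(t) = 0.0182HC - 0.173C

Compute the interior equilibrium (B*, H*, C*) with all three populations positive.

From dC/dt = 0: 0.0182H* = 0.173, so H* = 9.51.
From dB/dt = 0: 0.824(1 - B*/516) = 0.0218·9.51, giving B* = 516·(1 - 0.251) = 386.
From dH/dt = 0: 0.00879·386 - 0.422 = 0.0482C*, so C* = 2.97/0.0482 = 61.7.

B* ≈ 386, H* ≈ 9.51, C* ≈ 61.7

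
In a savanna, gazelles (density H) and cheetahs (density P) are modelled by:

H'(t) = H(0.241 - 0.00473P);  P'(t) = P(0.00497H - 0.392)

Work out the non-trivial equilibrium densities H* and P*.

H* ≈ 78.9, P* ≈ 51

Set dP/dt = 0 with P > 0: 0.00497H - 0.392 = 0, so H* = 0.392/0.00497 = 78.9.
Set dH/dt = 0 with H > 0: 0.241 - 0.00473P = 0, so P* = 0.241/0.00473 = 51.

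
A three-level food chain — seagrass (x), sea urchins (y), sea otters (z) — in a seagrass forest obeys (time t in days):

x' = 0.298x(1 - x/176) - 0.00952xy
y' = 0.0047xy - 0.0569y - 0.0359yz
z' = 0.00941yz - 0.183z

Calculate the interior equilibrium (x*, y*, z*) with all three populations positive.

x* ≈ 66.7, y* ≈ 19.4, z* ≈ 7.14

From dz/dt = 0: 0.00941y* = 0.183, so y* = 19.4.
From dx/dt = 0: 0.298(1 - x*/176) = 0.00952·19.4, giving x* = 176·(1 - 0.621) = 66.7.
From dy/dt = 0: 0.0047·66.7 - 0.0569 = 0.0359z*, so z* = 0.256/0.0359 = 7.14.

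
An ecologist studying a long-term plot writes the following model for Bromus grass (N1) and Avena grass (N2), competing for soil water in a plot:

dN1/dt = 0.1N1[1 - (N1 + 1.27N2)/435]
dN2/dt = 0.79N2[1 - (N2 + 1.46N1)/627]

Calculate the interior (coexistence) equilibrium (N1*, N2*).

Setting both brackets to zero gives the nullclines N1 + 1.27N2 = 435 and 1.46N1 + N2 = 627.
Substituting N2 = 627 - 1.46N1 into the first: N1(1 - 1.27·1.46) = 435 - 1.27·627.
So N1* = -361/-0.854 = 423, and then N2* = 627 - 1.46·423 = 9.48.

N1* ≈ 423, N2* ≈ 9.48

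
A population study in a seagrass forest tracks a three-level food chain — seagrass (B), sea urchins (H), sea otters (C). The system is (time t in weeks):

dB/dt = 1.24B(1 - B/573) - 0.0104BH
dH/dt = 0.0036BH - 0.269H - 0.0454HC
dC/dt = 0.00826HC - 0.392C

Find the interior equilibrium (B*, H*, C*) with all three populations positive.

From dC/dt = 0: 0.00826H* = 0.392, so H* = 47.5.
From dB/dt = 0: 1.24(1 - B*/573) = 0.0104·47.5, giving B* = 573·(1 - 0.398) = 345.
From dH/dt = 0: 0.0036·345 - 0.269 = 0.0454C*, so C* = 0.973/0.0454 = 21.4.

B* ≈ 345, H* ≈ 47.5, C* ≈ 21.4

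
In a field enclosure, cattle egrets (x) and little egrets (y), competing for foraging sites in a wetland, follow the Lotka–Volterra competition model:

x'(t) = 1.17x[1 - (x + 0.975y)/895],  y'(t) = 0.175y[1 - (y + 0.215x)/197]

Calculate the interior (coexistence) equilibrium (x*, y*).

Setting both brackets to zero gives the nullclines x + 0.975y = 895 and 0.215x + y = 197.
Substituting y = 197 - 0.215x into the first: x(1 - 0.975·0.215) = 895 - 0.975·197.
So x* = 703/0.79 = 889, and then y* = 197 - 0.215·889 = 5.79.

x* ≈ 889, y* ≈ 5.79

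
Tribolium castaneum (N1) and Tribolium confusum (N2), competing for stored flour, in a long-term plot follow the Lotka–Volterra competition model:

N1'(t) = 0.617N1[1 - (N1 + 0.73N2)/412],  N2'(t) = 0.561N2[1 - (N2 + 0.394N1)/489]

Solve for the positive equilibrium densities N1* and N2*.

N1* ≈ 77.2, N2* ≈ 459

Setting both brackets to zero gives the nullclines N1 + 0.73N2 = 412 and 0.394N1 + N2 = 489.
Substituting N2 = 489 - 0.394N1 into the first: N1(1 - 0.73·0.394) = 412 - 0.73·489.
So N1* = 55/0.712 = 77.2, and then N2* = 489 - 0.394·77.2 = 459.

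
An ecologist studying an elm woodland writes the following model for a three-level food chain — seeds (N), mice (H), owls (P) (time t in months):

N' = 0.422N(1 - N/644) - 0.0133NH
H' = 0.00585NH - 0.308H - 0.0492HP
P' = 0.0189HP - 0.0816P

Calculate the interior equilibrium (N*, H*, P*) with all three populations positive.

From dP/dt = 0: 0.0189H* = 0.0816, so H* = 4.32.
From dN/dt = 0: 0.422(1 - N*/644) = 0.0133·4.32, giving N* = 644·(1 - 0.136) = 556.
From dH/dt = 0: 0.00585·556 - 0.308 = 0.0492P*, so P* = 2.95/0.0492 = 59.9.

N* ≈ 556, H* ≈ 4.32, P* ≈ 59.9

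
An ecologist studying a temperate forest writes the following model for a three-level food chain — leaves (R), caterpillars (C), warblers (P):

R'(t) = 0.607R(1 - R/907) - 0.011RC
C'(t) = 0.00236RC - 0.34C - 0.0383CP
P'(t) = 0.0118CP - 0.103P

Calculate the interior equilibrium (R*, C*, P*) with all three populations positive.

From dP/dt = 0: 0.0118C* = 0.103, so C* = 8.73.
From dR/dt = 0: 0.607(1 - R*/907) = 0.011·8.73, giving R* = 907·(1 - 0.158) = 764.
From dC/dt = 0: 0.00236·764 - 0.34 = 0.0383P*, so P* = 1.46/0.0383 = 38.2.

R* ≈ 764, C* ≈ 8.73, P* ≈ 38.2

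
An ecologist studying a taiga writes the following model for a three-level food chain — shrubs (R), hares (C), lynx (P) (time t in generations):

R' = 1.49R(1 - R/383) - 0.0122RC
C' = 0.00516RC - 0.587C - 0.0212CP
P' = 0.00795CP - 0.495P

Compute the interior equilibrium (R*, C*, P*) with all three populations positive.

From dP/dt = 0: 0.00795C* = 0.495, so C* = 62.3.
From dR/dt = 0: 1.49(1 - R*/383) = 0.0122·62.3, giving R* = 383·(1 - 0.51) = 188.
From dC/dt = 0: 0.00516·188 - 0.587 = 0.0212P*, so P* = 0.382/0.0212 = 18.

R* ≈ 188, C* ≈ 62.3, P* ≈ 18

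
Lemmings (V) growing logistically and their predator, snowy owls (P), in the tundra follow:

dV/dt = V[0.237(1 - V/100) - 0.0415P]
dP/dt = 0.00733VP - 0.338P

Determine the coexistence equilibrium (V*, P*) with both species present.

From dP/dt = 0 with P > 0: 0.00733V* = 0.338, so V* = 46.1.
Substitute into dV/dt = 0: 0.237(1 - 46.1/100) = 0.0415P*.
The bracket is 0.539, giving P* = 0.128/0.0415 = 3.08.

V* ≈ 46.1, P* ≈ 3.08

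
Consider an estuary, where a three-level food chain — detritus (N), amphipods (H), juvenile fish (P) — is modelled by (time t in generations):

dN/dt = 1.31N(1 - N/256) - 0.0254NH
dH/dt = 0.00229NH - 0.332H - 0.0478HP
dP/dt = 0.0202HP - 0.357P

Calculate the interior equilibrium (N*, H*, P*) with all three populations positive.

From dP/dt = 0: 0.0202H* = 0.357, so H* = 17.7.
From dN/dt = 0: 1.31(1 - N*/256) = 0.0254·17.7, giving N* = 256·(1 - 0.343) = 168.
From dH/dt = 0: 0.00229·168 - 0.332 = 0.0478P*, so P* = 0.0534/0.0478 = 1.12.

N* ≈ 168, H* ≈ 17.7, P* ≈ 1.12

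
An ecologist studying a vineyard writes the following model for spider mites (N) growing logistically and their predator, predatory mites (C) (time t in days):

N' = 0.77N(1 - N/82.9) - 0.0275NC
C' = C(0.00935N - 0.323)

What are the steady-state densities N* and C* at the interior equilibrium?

N* ≈ 34.5, C* ≈ 16.3

From dC/dt = 0 with C > 0: 0.00935N* = 0.323, so N* = 34.5.
Substitute into dN/dt = 0: 0.77(1 - 34.5/82.9) = 0.0275C*.
The bracket is 0.583, giving C* = 0.449/0.0275 = 16.3.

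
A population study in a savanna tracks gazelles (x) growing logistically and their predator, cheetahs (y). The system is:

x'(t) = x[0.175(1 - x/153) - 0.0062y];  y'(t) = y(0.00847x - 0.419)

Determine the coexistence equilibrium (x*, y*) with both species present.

x* ≈ 49.5, y* ≈ 19.1

From dy/dt = 0 with y > 0: 0.00847x* = 0.419, so x* = 49.5.
Substitute into dx/dt = 0: 0.175(1 - 49.5/153) = 0.0062y*.
The bracket is 0.677, giving y* = 0.118/0.0062 = 19.1.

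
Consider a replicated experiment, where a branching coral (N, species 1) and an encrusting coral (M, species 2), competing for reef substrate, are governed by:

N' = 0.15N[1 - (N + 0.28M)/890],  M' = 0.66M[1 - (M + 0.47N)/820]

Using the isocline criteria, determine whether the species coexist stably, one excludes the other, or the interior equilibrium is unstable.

Compare the nullcline intercepts: K1/α12 = 890/0.28 = 3180 > K2 = 820; K2/α21 = 820/0.47 = 1740 > K1 = 890.
Since both inequalities hold, each species can invade when rare, so the interior equilibrium is stable.

stable coexistence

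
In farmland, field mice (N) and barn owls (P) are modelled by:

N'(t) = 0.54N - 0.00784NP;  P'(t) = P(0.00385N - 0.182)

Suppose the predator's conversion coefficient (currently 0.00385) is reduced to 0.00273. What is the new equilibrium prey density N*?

At the interior fixed point, setting dP/dt = 0 with P > 0 fixes N* = (predator death rate)/(NP coefficient) — independent of the other coefficients.
With the change, N* = 0.182/0.00273 = 66.7; it rises from 47.3.

N* ≈ 66.7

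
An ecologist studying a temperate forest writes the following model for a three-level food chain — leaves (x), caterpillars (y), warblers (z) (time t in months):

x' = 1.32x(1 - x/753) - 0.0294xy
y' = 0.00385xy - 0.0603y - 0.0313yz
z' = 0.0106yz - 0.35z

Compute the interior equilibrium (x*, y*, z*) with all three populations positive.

From dz/dt = 0: 0.0106y* = 0.35, so y* = 33.
From dx/dt = 0: 1.32(1 - x*/753) = 0.0294·33, giving x* = 753·(1 - 0.735) = 199.
From dy/dt = 0: 0.00385·199 - 0.0603 = 0.0313z*, so z* = 0.707/0.0313 = 22.6.

x* ≈ 199, y* ≈ 33, z* ≈ 22.6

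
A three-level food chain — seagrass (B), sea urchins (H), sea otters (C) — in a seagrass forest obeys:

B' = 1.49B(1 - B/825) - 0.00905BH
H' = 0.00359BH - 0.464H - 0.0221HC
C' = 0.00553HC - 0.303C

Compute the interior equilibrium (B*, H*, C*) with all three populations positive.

B* ≈ 550, H* ≈ 54.8, C* ≈ 68.4

From dC/dt = 0: 0.00553H* = 0.303, so H* = 54.8.
From dB/dt = 0: 1.49(1 - B*/825) = 0.00905·54.8, giving B* = 825·(1 - 0.333) = 550.
From dH/dt = 0: 0.00359·550 - 0.464 = 0.0221C*, so C* = 1.51/0.0221 = 68.4.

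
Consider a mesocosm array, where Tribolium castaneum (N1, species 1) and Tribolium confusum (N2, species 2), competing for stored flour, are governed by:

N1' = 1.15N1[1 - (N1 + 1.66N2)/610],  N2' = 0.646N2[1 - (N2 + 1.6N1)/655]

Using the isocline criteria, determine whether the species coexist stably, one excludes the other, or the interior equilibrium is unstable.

Compare the nullcline intercepts: K1/α12 = 610/1.66 = 367 < K2 = 655; K2/α21 = 655/1.6 = 409 < K1 = 610.
Since both are reversed, neither can invade when rare; the interior point is a saddle.

unstable coexistence (outcome depends on initial conditions)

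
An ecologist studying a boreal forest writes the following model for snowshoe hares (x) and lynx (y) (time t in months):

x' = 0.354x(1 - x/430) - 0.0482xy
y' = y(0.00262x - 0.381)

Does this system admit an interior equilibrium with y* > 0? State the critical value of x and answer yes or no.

Threshold x = 145; K > 145, so yes, the predator persists.

The predator equation gives dy/dt > 0 only when x > 0.381/0.00262 = 145.
Without the predator, x → K = 430. Since 430 > 145, the predator can invade and persist.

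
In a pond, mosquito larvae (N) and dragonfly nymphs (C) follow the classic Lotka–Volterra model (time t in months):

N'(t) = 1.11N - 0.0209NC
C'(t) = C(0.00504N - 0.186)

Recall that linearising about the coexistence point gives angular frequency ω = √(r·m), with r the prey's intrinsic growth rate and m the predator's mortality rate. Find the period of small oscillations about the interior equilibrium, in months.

T ≈ 13.8 months

Here r = 1.11 and m = 0.186, so r·m = 0.206.
ω = √0.206 = 0.454 per month, hence T = 2π/ω ≈ 13.8 months.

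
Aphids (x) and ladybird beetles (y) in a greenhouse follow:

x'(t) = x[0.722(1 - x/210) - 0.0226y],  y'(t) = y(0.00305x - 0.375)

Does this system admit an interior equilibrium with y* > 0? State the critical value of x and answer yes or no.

Threshold x = 123; K > 123, so yes, the predator persists.

The predator equation gives dy/dt > 0 only when x > 0.375/0.00305 = 123.
Without the predator, x → K = 210. Since 210 > 123, the predator can invade and persist.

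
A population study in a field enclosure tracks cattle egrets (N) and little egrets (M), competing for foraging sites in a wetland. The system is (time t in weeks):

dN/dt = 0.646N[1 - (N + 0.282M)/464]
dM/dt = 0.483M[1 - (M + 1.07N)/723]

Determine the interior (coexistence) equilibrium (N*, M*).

N* ≈ 373, M* ≈ 324

Setting both brackets to zero gives the nullclines N + 0.282M = 464 and 1.07N + M = 723.
Substituting M = 723 - 1.07N into the first: N(1 - 0.282·1.07) = 464 - 0.282·723.
So N* = 260/0.698 = 373, and then M* = 723 - 1.07·373 = 324.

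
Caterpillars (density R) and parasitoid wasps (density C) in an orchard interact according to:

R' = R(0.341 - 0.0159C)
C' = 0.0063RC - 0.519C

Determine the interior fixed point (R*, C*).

R* ≈ 82.4, C* ≈ 21.4

Set dC/dt = 0 with C > 0: 0.0063R - 0.519 = 0, so R* = 0.519/0.0063 = 82.4.
Set dR/dt = 0 with R > 0: 0.341 - 0.0159C = 0, so C* = 0.341/0.0159 = 21.4.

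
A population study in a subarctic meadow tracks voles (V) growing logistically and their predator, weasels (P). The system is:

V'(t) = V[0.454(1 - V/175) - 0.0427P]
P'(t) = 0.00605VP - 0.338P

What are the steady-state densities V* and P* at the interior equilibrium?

V* ≈ 55.9, P* ≈ 7.24

From dP/dt = 0 with P > 0: 0.00605V* = 0.338, so V* = 55.9.
Substitute into dV/dt = 0: 0.454(1 - 55.9/175) = 0.0427P*.
The bracket is 0.681, giving P* = 0.309/0.0427 = 7.24.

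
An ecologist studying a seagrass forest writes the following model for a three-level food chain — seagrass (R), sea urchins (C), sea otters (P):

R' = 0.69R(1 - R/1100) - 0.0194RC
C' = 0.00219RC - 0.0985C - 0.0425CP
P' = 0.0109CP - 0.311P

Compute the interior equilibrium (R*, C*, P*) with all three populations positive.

From dP/dt = 0: 0.0109C* = 0.311, so C* = 28.5.
From dR/dt = 0: 0.69(1 - R*/1100) = 0.0194·28.5, giving R* = 1100·(1 - 0.802) = 218.
From dC/dt = 0: 0.00219·218 - 0.0985 = 0.0425P*, so P* = 0.378/0.0425 = 8.89.

R* ≈ 218, C* ≈ 28.5, P* ≈ 8.89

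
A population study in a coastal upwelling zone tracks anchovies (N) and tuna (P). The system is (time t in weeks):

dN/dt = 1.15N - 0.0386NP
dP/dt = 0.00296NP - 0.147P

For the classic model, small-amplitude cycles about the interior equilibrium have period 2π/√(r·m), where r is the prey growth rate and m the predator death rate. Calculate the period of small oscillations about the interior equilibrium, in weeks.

T ≈ 15.3 weeks

Here r = 1.15 and m = 0.147, so r·m = 0.169.
ω = √0.169 = 0.411 per week, hence T = 2π/ω ≈ 15.3 weeks.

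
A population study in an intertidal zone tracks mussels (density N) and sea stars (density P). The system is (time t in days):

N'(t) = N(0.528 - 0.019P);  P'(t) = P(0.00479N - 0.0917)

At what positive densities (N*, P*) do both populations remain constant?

N* ≈ 19.1, P* ≈ 27.8

Set dP/dt = 0 with P > 0: 0.00479N - 0.0917 = 0, so N* = 0.0917/0.00479 = 19.1.
Set dN/dt = 0 with N > 0: 0.528 - 0.019P = 0, so P* = 0.528/0.019 = 27.8.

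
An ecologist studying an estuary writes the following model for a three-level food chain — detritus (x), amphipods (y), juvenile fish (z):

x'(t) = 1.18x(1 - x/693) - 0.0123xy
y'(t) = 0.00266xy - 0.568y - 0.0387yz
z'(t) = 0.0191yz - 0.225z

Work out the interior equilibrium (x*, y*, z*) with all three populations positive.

x* ≈ 608, y* ≈ 11.8, z* ≈ 27.1

From dz/dt = 0: 0.0191y* = 0.225, so y* = 11.8.
From dx/dt = 0: 1.18(1 - x*/693) = 0.0123·11.8, giving x* = 693·(1 - 0.123) = 608.
From dy/dt = 0: 0.00266·608 - 0.568 = 0.0387z*, so z* = 1.05/0.0387 = 27.1.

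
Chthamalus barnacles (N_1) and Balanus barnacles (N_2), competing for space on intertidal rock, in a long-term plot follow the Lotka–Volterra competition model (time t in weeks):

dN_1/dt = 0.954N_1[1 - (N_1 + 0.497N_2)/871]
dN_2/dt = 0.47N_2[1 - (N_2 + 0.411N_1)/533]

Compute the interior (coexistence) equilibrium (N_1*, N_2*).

N_1* ≈ 762, N_2* ≈ 220

Setting both brackets to zero gives the nullclines N_1 + 0.497N_2 = 871 and 0.411N_1 + N_2 = 533.
Substituting N_2 = 533 - 0.411N_1 into the first: N_1(1 - 0.497·0.411) = 871 - 0.497·533.
So N_1* = 606/0.796 = 762, and then N_2* = 533 - 0.411·762 = 220.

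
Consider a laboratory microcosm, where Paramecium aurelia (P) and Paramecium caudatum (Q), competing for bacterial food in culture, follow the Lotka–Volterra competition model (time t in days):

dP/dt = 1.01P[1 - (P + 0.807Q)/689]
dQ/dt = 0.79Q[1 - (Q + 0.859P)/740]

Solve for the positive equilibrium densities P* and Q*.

Setting both brackets to zero gives the nullclines P + 0.807Q = 689 and 0.859P + Q = 740.
Substituting Q = 740 - 0.859P into the first: P(1 - 0.807·0.859) = 689 - 0.807·740.
So P* = 91.8/0.307 = 299, and then Q* = 740 - 0.859·299 = 483.

P* ≈ 299, Q* ≈ 483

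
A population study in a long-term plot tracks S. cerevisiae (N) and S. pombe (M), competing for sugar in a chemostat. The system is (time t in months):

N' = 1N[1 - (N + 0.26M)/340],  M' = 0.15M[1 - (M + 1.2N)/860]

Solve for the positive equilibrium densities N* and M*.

Setting both brackets to zero gives the nullclines N + 0.26M = 340 and 1.2N + M = 860.
Substituting M = 860 - 1.2N into the first: N(1 - 0.26·1.2) = 340 - 0.26·860.
So N* = 116/0.688 = 169, and then M* = 860 - 1.2·169 = 657.

N* ≈ 169, M* ≈ 657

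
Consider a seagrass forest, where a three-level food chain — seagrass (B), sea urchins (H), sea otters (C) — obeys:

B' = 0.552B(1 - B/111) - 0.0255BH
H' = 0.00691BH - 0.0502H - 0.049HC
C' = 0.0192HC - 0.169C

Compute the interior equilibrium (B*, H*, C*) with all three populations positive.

From dC/dt = 0: 0.0192H* = 0.169, so H* = 8.8.
From dB/dt = 0: 0.552(1 - B*/111) = 0.0255·8.8, giving B* = 111·(1 - 0.407) = 65.9.
From dH/dt = 0: 0.00691·65.9 - 0.0502 = 0.049C*, so C* = 0.405/0.049 = 8.26.

B* ≈ 65.9, H* ≈ 8.8, C* ≈ 8.26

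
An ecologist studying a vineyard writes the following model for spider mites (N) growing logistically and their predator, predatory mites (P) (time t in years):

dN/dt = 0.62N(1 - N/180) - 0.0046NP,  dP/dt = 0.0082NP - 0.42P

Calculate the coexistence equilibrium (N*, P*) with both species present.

From dP/dt = 0 with P > 0: 0.0082N* = 0.42, so N* = 51.2.
Substitute into dN/dt = 0: 0.62(1 - 51.2/180) = 0.0046P*.
The bracket is 0.715, giving P* = 0.444/0.0046 = 96.4.

N* ≈ 51.2, P* ≈ 96.4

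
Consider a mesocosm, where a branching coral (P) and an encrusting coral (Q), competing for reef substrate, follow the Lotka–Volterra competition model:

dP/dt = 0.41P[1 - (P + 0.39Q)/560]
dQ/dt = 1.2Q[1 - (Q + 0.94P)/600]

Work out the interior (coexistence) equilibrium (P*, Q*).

Setting both brackets to zero gives the nullclines P + 0.39Q = 560 and 0.94P + Q = 600.
Substituting Q = 600 - 0.94P into the first: P(1 - 0.39·0.94) = 560 - 0.39·600.
So P* = 326/0.633 = 515, and then Q* = 600 - 0.94·515 = 116.

P* ≈ 515, Q* ≈ 116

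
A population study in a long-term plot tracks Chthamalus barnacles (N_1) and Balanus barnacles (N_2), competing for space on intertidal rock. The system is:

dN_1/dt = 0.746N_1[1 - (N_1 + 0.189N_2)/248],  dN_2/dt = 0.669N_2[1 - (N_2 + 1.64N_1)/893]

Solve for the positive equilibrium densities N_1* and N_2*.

N_1* ≈ 115, N_2* ≈ 705

Setting both brackets to zero gives the nullclines N_1 + 0.189N_2 = 248 and 1.64N_1 + N_2 = 893.
Substituting N_2 = 893 - 1.64N_1 into the first: N_1(1 - 0.189·1.64) = 248 - 0.189·893.
So N_1* = 79.2/0.69 = 115, and then N_2* = 893 - 1.64·115 = 705.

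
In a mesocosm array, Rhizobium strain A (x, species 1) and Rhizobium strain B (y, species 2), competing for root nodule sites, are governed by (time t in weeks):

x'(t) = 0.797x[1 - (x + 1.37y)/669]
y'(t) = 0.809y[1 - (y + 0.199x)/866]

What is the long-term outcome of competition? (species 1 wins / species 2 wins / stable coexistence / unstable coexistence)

species 2 excludes species 1

Compare the nullcline intercepts: K1/α12 = 669/1.37 = 488 < K2 = 866; K2/α21 = 866/0.199 = 4350 > K1 = 669.
Since the inequalities point opposite ways, species 2 can invade but species 1 cannot.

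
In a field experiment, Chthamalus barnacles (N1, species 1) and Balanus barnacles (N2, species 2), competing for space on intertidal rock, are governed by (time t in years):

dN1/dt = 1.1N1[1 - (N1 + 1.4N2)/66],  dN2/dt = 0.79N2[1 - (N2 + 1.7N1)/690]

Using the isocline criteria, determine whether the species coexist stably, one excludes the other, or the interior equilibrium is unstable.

Compare the nullcline intercepts: K1/α12 = 66/1.4 = 47.1 < K2 = 690; K2/α21 = 690/1.7 = 406 > K1 = 66.
Since the inequalities point opposite ways, species 2 can invade but species 1 cannot.

species 2 excludes species 1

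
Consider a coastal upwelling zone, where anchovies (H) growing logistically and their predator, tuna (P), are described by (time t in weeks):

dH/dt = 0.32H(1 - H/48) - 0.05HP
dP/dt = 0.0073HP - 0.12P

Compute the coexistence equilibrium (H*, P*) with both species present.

From dP/dt = 0 with P > 0: 0.0073H* = 0.12, so H* = 16.4.
Substitute into dH/dt = 0: 0.32(1 - 16.4/48) = 0.05P*.
The bracket is 0.658, giving P* = 0.21/0.05 = 4.21.

H* ≈ 16.4, P* ≈ 4.21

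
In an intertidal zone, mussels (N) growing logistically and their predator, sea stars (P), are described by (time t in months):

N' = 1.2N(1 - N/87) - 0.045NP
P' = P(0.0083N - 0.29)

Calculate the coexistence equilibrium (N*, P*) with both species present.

From dP/dt = 0 with P > 0: 0.0083N* = 0.29, so N* = 34.9.
Substitute into dN/dt = 0: 1.2(1 - 34.9/87) = 0.045P*.
The bracket is 0.598, giving P* = 0.718/0.045 = 16.

N* ≈ 34.9, P* ≈ 16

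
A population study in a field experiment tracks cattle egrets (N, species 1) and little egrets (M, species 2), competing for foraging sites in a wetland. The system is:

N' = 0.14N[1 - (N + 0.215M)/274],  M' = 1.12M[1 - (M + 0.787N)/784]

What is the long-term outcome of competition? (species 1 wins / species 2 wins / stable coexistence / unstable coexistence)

stable coexistence

Compare the nullcline intercepts: K1/α12 = 274/0.215 = 1270 > K2 = 784; K2/α21 = 784/0.787 = 996 > K1 = 274.
Since both inequalities hold, each species can invade when rare, so the interior equilibrium is stable.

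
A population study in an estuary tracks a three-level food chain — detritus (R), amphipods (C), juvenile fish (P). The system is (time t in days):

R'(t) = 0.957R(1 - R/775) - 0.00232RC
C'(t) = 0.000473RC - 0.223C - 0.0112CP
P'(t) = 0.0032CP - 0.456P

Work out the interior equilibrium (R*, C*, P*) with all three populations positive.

R* ≈ 507, C* ≈ 142, P* ≈ 1.51

From dP/dt = 0: 0.0032C* = 0.456, so C* = 142.
From dR/dt = 0: 0.957(1 - R*/775) = 0.00232·142, giving R* = 775·(1 - 0.345) = 507.
From dC/dt = 0: 0.000473·507 - 0.223 = 0.0112P*, so P* = 0.0169/0.0112 = 1.51.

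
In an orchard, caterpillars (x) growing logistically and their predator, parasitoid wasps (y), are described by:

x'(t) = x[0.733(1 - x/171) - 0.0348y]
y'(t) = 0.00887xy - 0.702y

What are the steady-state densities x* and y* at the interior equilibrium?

From dy/dt = 0 with y > 0: 0.00887x* = 0.702, so x* = 79.1.
Substitute into dx/dt = 0: 0.733(1 - 79.1/171) = 0.0348y*.
The bracket is 0.537, giving y* = 0.394/0.0348 = 11.3.

x* ≈ 79.1, y* ≈ 11.3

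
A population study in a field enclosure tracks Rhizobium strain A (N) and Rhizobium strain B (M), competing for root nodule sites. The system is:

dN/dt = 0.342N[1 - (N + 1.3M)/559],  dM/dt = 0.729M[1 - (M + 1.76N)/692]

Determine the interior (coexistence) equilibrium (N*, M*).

Setting both brackets to zero gives the nullclines N + 1.3M = 559 and 1.76N + M = 692.
Substituting M = 692 - 1.76N into the first: N(1 - 1.3·1.76) = 559 - 1.3·692.
So N* = -341/-1.29 = 264, and then M* = 692 - 1.76·264 = 227.

N* ≈ 264, M* ≈ 227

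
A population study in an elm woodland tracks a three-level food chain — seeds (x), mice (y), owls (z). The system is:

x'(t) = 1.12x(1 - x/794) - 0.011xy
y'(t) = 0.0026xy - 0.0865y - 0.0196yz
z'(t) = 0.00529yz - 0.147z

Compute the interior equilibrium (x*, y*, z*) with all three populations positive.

x* ≈ 577, y* ≈ 27.8, z* ≈ 72.2

From dz/dt = 0: 0.00529y* = 0.147, so y* = 27.8.
From dx/dt = 0: 1.12(1 - x*/794) = 0.011·27.8, giving x* = 794·(1 - 0.273) = 577.
From dy/dt = 0: 0.0026·577 - 0.0865 = 0.0196z*, so z* = 1.41/0.0196 = 72.2.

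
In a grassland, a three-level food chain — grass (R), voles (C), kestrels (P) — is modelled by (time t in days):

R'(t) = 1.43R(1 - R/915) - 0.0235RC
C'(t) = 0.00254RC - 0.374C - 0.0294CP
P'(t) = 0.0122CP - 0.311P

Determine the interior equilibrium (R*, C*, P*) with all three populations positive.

R* ≈ 532, C* ≈ 25.5, P* ≈ 33.2

From dP/dt = 0: 0.0122C* = 0.311, so C* = 25.5.
From dR/dt = 0: 1.43(1 - R*/915) = 0.0235·25.5, giving R* = 915·(1 - 0.419) = 532.
From dC/dt = 0: 0.00254·532 - 0.374 = 0.0294P*, so P* = 0.976/0.0294 = 33.2.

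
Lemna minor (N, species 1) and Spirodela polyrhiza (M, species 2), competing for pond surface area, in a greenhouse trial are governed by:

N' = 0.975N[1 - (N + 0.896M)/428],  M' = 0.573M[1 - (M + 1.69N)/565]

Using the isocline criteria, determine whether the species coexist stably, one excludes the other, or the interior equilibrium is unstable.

Compare the nullcline intercepts: K1/α12 = 428/0.896 = 478 < K2 = 565; K2/α21 = 565/1.69 = 334 < K1 = 428.
Since both are reversed, neither can invade when rare; the interior point is a saddle.

unstable coexistence (outcome depends on initial conditions)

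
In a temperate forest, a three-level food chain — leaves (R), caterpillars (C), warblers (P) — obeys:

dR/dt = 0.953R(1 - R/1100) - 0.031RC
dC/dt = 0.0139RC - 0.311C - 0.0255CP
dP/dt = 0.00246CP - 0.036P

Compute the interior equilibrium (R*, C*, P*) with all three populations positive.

From dP/dt = 0: 0.00246C* = 0.036, so C* = 14.6.
From dR/dt = 0: 0.953(1 - R*/1100) = 0.031·14.6, giving R* = 1100·(1 - 0.476) = 576.
From dC/dt = 0: 0.0139·576 - 0.311 = 0.0255P*, so P* = 7.7/0.0255 = 302.

R* ≈ 576, C* ≈ 14.6, P* ≈ 302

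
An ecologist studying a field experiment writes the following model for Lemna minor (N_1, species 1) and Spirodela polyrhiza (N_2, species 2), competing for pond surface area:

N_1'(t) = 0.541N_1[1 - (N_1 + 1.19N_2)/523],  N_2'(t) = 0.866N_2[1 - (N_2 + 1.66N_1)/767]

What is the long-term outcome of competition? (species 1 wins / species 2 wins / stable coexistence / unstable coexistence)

Compare the nullcline intercepts: K1/α12 = 523/1.19 = 439 < K2 = 767; K2/α21 = 767/1.66 = 462 < K1 = 523.
Since both are reversed, neither can invade when rare; the interior point is a saddle.

unstable coexistence (outcome depends on initial conditions)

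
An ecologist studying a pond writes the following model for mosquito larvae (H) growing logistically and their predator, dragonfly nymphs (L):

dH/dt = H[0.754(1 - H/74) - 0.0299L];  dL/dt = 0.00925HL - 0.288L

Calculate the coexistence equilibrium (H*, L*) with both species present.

H* ≈ 31.1, L* ≈ 14.6

From dL/dt = 0 with L > 0: 0.00925H* = 0.288, so H* = 31.1.
Substitute into dH/dt = 0: 0.754(1 - 31.1/74) = 0.0299L*.
The bracket is 0.579, giving L* = 0.437/0.0299 = 14.6.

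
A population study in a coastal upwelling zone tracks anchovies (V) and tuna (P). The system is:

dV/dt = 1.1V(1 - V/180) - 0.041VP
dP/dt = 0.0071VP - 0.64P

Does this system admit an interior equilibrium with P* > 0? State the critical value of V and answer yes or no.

The predator equation gives dP/dt > 0 only when V > 0.64/0.0071 = 90.1.
Without the predator, V → K = 180. Since 180 > 90.1, the predator can invade and persist.

Threshold V = 90.1; K > 90.1, so yes, the predator persists.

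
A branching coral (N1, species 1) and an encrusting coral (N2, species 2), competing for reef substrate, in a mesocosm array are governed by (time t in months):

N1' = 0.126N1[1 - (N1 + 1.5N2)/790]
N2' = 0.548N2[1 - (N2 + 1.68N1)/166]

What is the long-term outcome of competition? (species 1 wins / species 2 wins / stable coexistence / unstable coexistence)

species 1 excludes species 2

Compare the nullcline intercepts: K1/α12 = 790/1.5 = 527 > K2 = 166; K2/α21 = 166/1.68 = 98.8 < K1 = 790.
Since the inequalities point opposite ways, species 1 can invade but species 2 cannot.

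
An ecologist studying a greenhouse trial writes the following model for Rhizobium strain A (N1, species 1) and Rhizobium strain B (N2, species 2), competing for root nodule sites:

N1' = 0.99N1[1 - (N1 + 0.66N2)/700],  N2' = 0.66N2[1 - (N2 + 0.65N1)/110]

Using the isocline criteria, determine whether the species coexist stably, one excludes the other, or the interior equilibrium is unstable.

species 1 excludes species 2

Compare the nullcline intercepts: K1/α12 = 700/0.66 = 1060 > K2 = 110; K2/α21 = 110/0.65 = 169 < K1 = 700.
Since the inequalities point opposite ways, species 1 can invade but species 2 cannot.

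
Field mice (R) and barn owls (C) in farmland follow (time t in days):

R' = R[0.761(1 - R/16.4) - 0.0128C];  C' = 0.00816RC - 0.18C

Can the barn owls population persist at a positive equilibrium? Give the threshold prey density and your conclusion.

Threshold R = 22.1; K < 22.1, so no, the predator goes extinct.

The predator equation gives dC/dt > 0 only when R > 0.18/0.00816 = 22.1.
Without the predator, R → K = 16.4. Since 16.4 < 22.1, the predator cannot invade.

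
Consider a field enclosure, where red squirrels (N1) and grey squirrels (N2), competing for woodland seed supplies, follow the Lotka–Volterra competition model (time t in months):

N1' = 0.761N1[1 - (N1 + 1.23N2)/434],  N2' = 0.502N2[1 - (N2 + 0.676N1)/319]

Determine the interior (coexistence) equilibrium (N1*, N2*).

N1* ≈ 247, N2* ≈ 152

Setting both brackets to zero gives the nullclines N1 + 1.23N2 = 434 and 0.676N1 + N2 = 319.
Substituting N2 = 319 - 0.676N1 into the first: N1(1 - 1.23·0.676) = 434 - 1.23·319.
So N1* = 41.6/0.169 = 247, and then N2* = 319 - 0.676·247 = 152.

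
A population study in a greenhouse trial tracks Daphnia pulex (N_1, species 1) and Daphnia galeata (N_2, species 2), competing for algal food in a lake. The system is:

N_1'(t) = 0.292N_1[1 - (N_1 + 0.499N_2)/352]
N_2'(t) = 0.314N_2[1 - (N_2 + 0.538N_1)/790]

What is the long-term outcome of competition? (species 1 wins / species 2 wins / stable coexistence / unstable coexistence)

species 2 excludes species 1

Compare the nullcline intercepts: K1/α12 = 352/0.499 = 705 < K2 = 790; K2/α21 = 790/0.538 = 1470 > K1 = 352.
Since the inequalities point opposite ways, species 2 can invade but species 1 cannot.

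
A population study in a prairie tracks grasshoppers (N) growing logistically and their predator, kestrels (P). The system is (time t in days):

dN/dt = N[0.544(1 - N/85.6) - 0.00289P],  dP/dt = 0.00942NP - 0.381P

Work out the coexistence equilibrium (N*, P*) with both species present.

From dP/dt = 0 with P > 0: 0.00942N* = 0.381, so N* = 40.4.
Substitute into dN/dt = 0: 0.544(1 - 40.4/85.6) = 0.00289P*.
The bracket is 0.528, giving P* = 0.287/0.00289 = 99.3.

N* ≈ 40.4, P* ≈ 99.3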